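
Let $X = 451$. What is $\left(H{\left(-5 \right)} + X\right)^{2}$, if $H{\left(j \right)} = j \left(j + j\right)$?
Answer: $251001$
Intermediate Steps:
$H{\left(j \right)} = 2 j^{2}$ ($H{\left(j \right)} = j 2 j = 2 j^{2}$)
$\left(H{\left(-5 \right)} + X\right)^{2} = \left(2 \left(-5\right)^{2} + 451\right)^{2} = \left(2 \cdot 25 + 451\right)^{2} = \left(50 + 451\right)^{2} = 501^{2} = 251001$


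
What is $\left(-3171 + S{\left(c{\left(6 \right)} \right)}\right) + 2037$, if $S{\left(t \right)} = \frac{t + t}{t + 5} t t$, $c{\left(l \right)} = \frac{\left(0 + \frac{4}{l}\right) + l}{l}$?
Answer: $- \frac{1009994}{891} \approx -1133.6$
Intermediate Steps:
$c{\left(l \right)} = \frac{l + \frac{4}{l}}{l}$ ($c{\left(l \right)} = \frac{\frac{4}{l} + l}{l} = \frac{l + \frac{4}{l}}{l}$)
$S{\left(t \right)} = \frac{2 t^{3}}{5 + t}$ ($S{\left(t \right)} = \frac{2 t}{5 + t} t t = \frac{2 t^{2}}{5 + t} t = \frac{2 t^{3}}{5 + t}$)
$\left(-3171 + S{\left(c{\left(6 \right)} \right)}\right) + 2037 = \left(-3171 + \frac{2 \left(1 + \frac{4}{36}\right)^{3}}{5 + \left(1 + \frac{4}{36}\right)}\right) + 2037 = \left(-3171 + \frac{2 \left(1 + 4 \cdot \frac{1}{36}\right)^{3}}{5 + \left(1 + 4 \cdot \frac{1}{36}\right)}\right) + 2037 = \left(-3171 + \frac{2 \left(1 + \frac{1}{9}\right)^{3}}{5 + \left(1 + \frac{1}{9}\right)}\right) + 2037 = \left(-3171 + \frac{2 \left(\frac{10}{9}\right)^{3}}{5 + \frac{10}{9}}\right) + 2037 = \left(-3171 + 2 \cdot \frac{1000}{729} \frac{1}{\frac{55}{9}}\right) + 2037 = \left(-3171 + 2 \cdot \frac{1000}{729} \cdot \frac{9}{55}\right) + 2037 = \left(-3171 + \frac{400}{891}\right) + 2037 = - \frac{2824961}{891} + 2037 = - \frac{1009994}{891}$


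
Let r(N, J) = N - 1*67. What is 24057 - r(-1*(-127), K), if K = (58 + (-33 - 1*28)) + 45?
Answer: 23997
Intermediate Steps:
K = 42 (K = (58 + (-33 - 28)) + 45 = (58 - 61) + 45 = -3 + 45 = 42)
r(N, J) = -67 + N (r(N, J) = N - 67 = -67 + N)
24057 - r(-1*(-127), K) = 24057 - (-67 - 1*(-127)) = 24057 - (-67 + 127) = 24057 - 1*60 = 24057 - 60 = 23997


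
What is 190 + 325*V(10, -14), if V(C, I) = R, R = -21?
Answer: -6635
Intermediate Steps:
V(C, I) = -21
190 + 325*V(10, -14) = 190 + 325*(-21) = 190 - 6825 = -6635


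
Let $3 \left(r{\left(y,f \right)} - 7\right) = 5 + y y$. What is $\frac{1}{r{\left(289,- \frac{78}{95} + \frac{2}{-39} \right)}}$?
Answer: $\frac{1}{27849} \approx 3.5908 \cdot 10^{-5}$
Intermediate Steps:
$r{\left(y,f \right)} = \frac{26}{3} + \frac{y^{2}}{3}$ ($r{\left(y,f \right)} = 7 + \frac{5 + y y}{3} = 7 + \frac{5 + y^{2}}{3} = 7 + \left(\frac{5}{3} + \frac{y^{2}}{3}\right) = \frac{26}{3} + \frac{y^{2}}{3}$)
$\frac{1}{r{\left(289,- \frac{78}{95} + \frac{2}{-39} \right)}} = \frac{1}{\frac{26}{3} + \frac{289^{2}}{3}} = \frac{1}{\frac{26}{3} + \frac{1}{3} \cdot 83521} = \frac{1}{\frac{26}{3} + \frac{83521}{3}} = \frac{1}{27849}$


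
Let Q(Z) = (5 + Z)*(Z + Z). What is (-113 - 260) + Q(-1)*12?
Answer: -469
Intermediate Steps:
Q(Z) = 2*Z*(5 + Z) (Q(Z) = (5 + Z)*(2*Z) = 2*Z*(5 + Z))
(-113 - 260) + Q(-1)*12 = (-113 - 260) + (2*(-1)*(5 - 1))*12 = -373 + (2*(-1)*4)*12 = -373 - 8*12 = -373 - 96 = -469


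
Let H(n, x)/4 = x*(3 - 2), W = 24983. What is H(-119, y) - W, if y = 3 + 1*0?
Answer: -24971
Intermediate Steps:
y = 3 (y = 3 + 0 = 3)
H(n, x) = 4*x (H(n, x) = 4*(x*(3 - 2)) = 4*(x*1) = 4*x)
H(-119, y) - W = 4*3 - 1*24983 = 12 - 24983 = -24971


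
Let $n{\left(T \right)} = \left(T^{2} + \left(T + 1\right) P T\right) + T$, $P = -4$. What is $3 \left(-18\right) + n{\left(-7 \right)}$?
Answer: $-180$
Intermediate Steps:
$n{\left(T \right)} = T + T^{2} + T \left(-4 - 4 T\right)$ ($n{\left(T \right)} = \left(T^{2} + \left(T + 1\right) \left(-4\right) T\right) + T = \left(T^{2} + \left(1 + T\right) \left(-4\right) T\right) + T = \left(T^{2} + \left(-4 - 4 T\right) T\right) + T = \left(T^{2} + T \left(-4 - 4 T\right)\right) + T = T + T^{2} + T \left(-4 - 4 T\right)$)
$3 \left(-18\right) + n{\left(-7 \right)} = 3 \left(-18\right) + 3 \left(-7\right) \left(-1 - -7\right) = -54 + 3 \left(-7\right) \left(-1 + 7\right) = -54 + 3 \left(-7\right) 6 = -54 - 126 = -180$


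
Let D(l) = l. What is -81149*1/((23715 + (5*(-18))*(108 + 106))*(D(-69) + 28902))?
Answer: -81149/128451015 ≈ -0.00063175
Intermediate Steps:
-81149*1/((23715 + (5*(-18))*(108 + 106))*(D(-69) + 28902)) = -81149*1/((-69 + 28902)*(23715 + (5*(-18))*(108 + 106))) = -81149*1/(28833*(23715 - 90*214)) = -81149*1/(28833*(23715 - 19260)) = -81149/(4455*28833) = -81149/128451015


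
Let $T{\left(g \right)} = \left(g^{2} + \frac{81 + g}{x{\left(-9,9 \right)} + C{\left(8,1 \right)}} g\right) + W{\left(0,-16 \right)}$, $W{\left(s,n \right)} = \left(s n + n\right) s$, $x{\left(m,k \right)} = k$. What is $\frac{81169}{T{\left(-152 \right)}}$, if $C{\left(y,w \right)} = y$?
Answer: $\frac{1379873}{403560} \approx 3.4193$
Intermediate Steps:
$W{\left(s,n \right)} = s \left(n + n s\right)$ ($W{\left(s,n \right)} = \left(n s + n\right) s = \left(n + n s\right) s = s \left(n + n s\right)$)
$T{\left(g \right)} = g^{2} + g \left(\frac{81}{17} + \frac{g}{17}\right)$ ($T{\left(g \right)} = \left(g^{2} + \frac{81 + g}{9 + 8} g\right) - 0 \left(1 + 0\right) = \left(g^{2} + \frac{81 + g}{17} g\right) - 0 \cdot 1 = \left(g^{2} + \left(81 + g\right) \frac{1}{17} g\right) + 0 = \left(g^{2} + \left(\frac{81}{17} + \frac{g}{17}\right) g\right) + 0 = \left(g^{2} + g \left(\frac{81}{17} + \frac{g}{17}\right)\right) + 0 = g^{2} + g \left(\frac{81}{17} + \frac{g}{17}\right)$)
$\frac{81169}{T{\left(-152 \right)}} = \frac{81169}{\frac{9}{17} \left(-152\right) \left(9 + 2 \left(-152\right)\right)} = \frac{81169}{\frac{9}{17} \left(-152\right) \left(9 - 304\right)} = \frac{81169}{\frac{9}{17} \left(-152\right) \left(-295\right)} = \frac{81169}{\frac{403560}{17}} = 81169 \cdot \frac{17}{403560} = \frac{1379873}{403560}$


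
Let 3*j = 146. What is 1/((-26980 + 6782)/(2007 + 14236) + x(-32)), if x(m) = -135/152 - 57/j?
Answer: -180232328/595285801 ≈ -0.30277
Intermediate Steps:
j = 146/3 (j = (⅓)*146 = 146/3 ≈ 48.667)
x(m) = -22851/11096 (x(m) = -135/152 - 57/146/3 = -135*1/152 - 57*3/146 = -135/152 - 171/146 = -22851/11096)
1/((-26980 + 6782)/(2007 + 14236) + x(-32)) = 1/((-26980 + 6782)/(2007 + 14236) - 22851/11096) = 1/(-20198/16243 - 22851/11096) = 1/(-595285801/180232328) = -180232328/595285801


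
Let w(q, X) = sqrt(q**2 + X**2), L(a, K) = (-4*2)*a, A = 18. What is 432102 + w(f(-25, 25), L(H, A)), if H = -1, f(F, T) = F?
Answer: 432102 + sqrt(689) ≈ 4.3213e+5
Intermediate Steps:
L(a, K) = -8*a
w(q, X) = sqrt(X**2 + q**2)
432102 + w(f(-25, 25), L(H, A)) = 432102 + sqrt((-8*(-1))**2 + (-25)**2) = 432102 + sqrt(8**2 + 625) = 432102 + sqrt(64 + 625) = 432102 + sqrt(689)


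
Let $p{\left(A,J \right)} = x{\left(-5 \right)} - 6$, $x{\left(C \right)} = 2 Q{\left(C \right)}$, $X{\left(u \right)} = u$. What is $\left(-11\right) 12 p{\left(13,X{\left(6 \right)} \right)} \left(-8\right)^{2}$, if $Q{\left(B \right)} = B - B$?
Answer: $50688$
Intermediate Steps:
$Q{\left(B \right)} = 0$
$x{\left(C \right)} = 0$ ($x{\left(C \right)} = 2 \cdot 0 = 0$)
$p{\left(A,J \right)} = -6$ ($p{\left(A,J \right)} = 0 - 6 = -6$)
$\left(-11\right) 12 p{\left(13,X{\left(6 \right)} \right)} \left(-8\right)^{2} = \left(-11\right) 12 \left(-6\right) \left(-8\right)^{2} = \left(-132\right) \left(-6\right) 64 = 792 \cdot 64 = 50688$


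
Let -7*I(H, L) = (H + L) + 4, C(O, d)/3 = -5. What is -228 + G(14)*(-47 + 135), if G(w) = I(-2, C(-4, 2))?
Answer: -452/7 ≈ -64.571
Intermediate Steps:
C(O, d) = -15 (C(O, d) = 3*(-5) = -15)
I(H, L) = -4/7 - H/7 - L/7 (I(H, L) = -((H + L) + 4)/7 = -(4 + H + L)/7 = -4/7 - H/7 - L/7)
G(w) = 13/7 (G(w) = -4/7 - ⅐*(-2) - ⅐*(-15) = -4/7 + 2/7 + 15/7 = 13/7)
-228 + G(14)*(-47 + 135) = -228 + 13*(-47 + 135)/7 = -228 + (13/7)*88 = -228 + 1144/7 = -452/7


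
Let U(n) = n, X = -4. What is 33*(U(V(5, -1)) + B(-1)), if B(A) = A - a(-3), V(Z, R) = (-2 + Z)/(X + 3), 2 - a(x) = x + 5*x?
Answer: -792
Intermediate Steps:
a(x) = 2 - 6*x (a(x) = 2 - (x + 5*x) = 2 - 6*x)
V(Z, R) = 2 - Z (V(Z, R) = (-2 + Z)/(-4 + 3) = (-2 + Z)/(-1) = (-2 + Z)*(-1) = 2 - Z)
B(A) = -20 + A (B(A) = A - (2 - 6*(-3)) = A - (2 + 18) = A - 1*20 = A - 20 = -20 + A)
33*(U(V(5, -1)) + B(-1)) = 33*((2 - 1*5) + (-20 - 1)) = 33*((2 - 5) - 21) = 33*(-3 - 21) = 33*(-24) = -792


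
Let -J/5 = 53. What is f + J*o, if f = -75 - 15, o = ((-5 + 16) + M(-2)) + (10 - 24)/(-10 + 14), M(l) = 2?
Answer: -5215/2 ≈ -2607.5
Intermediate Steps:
J = -265 (J = -5*53 = -265)
o = 19/2 (o = ((-5 + 16) + 2) + (10 - 24)/(-10 + 14) = (11 + 2) - 14/4 = 13 - 14*¼ = 13 - 7/2 = 19/2 ≈ 9.5000)
f = -90
f + J*o = -90 - 265*19/2 = -90 - 5035/2 = -5215/2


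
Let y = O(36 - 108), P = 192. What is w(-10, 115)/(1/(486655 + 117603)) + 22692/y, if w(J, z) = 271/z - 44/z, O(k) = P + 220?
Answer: 14128808693/11845 ≈ 1.1928e+6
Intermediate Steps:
O(k) = 412 (O(k) = 192 + 220 = 412)
y = 412
w(J, z) = 227/z
w(-10, 115)/(1/(486655 + 117603)) + 22692/y = (227/115)/(1/(486655 + 117603)) + 22692/412 = (227*(1/115))/(1/604258) + 22692*(1/412) = 227/(115*(1/604258)) + 5673/103 = (227/115)*604258 + 5673/103 = 137166566/115 + 5673/103 = 14128808693/11845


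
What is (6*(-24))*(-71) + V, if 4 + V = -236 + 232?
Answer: 10216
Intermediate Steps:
V = -8 (V = -4 + (-236 + 232) = -4 - 4 = -8)
(6*(-24))*(-71) + V = (6*(-24))*(-71) - 8 = -144*(-71) - 8 = 10224 - 8 = 10216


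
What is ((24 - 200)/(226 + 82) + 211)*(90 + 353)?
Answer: 652539/7 ≈ 93220.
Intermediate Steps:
((24 - 200)/(226 + 82) + 211)*(90 + 353) = (-176/308 + 211)*443 = (-176*1/308 + 211)*443 = (-4/7 + 211)*443 = (1473/7)*443 = 652539/7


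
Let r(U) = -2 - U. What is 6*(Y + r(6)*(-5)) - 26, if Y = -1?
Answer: 208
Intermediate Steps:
6*(Y + r(6)*(-5)) - 26 = 6*(-1 + (-2 - 1*6)*(-5)) - 26 = 6*(-1 + (-2 - 6)*(-5)) - 26 = 6*(-1 - 8*(-5)) - 26 = 6*(-1 + 40) - 26 = 6*39 - 26 = 234 - 26 = 208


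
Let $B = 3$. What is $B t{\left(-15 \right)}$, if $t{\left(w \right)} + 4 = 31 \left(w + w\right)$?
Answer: $-2802$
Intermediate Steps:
$t{\left(w \right)} = -4 + 62 w$ ($t{\left(w \right)} = -4 + 31 \left(w + w\right) = -4 + 31 \cdot 2 w = -4 + 62 w$)
$B t{\left(-15 \right)} = 3 \left(-4 + 62 \left(-15\right)\right) = 3 \left(-4 - 930\right) = 3 \left(-934\right) = -2802$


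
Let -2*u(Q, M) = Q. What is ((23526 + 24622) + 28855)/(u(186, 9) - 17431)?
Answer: -77003/17524 ≈ -4.3941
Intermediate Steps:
u(Q, M) = -Q/2
((23526 + 24622) + 28855)/(u(186, 9) - 17431) = ((23526 + 24622) + 28855)/(-1/2*186 - 17431) = (48148 + 28855)/(-93 - 17431) = 77003/(-17524) = 77003*(-1/17524) = -77003/17524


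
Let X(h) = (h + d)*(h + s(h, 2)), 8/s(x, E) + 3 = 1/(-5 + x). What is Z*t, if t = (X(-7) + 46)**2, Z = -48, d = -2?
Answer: -1151069232/1369 ≈ -8.4081e+5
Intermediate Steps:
s(x, E) = 8/(-3 + 1/(-5 + x))
X(h) = (-2 + h)*(h + 8*(5 - h)/(-16 + 3*h)) (X(h) = (h - 2)*(h + 8*(5 - h)/(-16 + 3*h)) = (-2 + h)*(h + 8*(5 - h)/(-16 + 3*h)))
t = 23980609/1369 (t = ((-80 - 30*(-7)**2 + 3*(-7)**3 + 88*(-7))/(-16 + 3*(-7)) + 46)**2 = ((-80 - 30*49 + 3*(-343) - 616)/(-16 - 21) + 46)**2 = ((-80 - 1470 - 1029 - 616)/(-37) + 46)**2 = (-1/37*(-3195) + 46)**2 = (3195/37 + 46)**2 = (4897/37)**2 = 23980609/1369 ≈ 17517.)
Z*t = -48*23980609/1369 = -1151069232/1369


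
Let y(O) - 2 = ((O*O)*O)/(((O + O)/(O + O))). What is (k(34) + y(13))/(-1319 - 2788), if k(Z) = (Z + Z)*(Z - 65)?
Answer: -91/4107 ≈ -0.022157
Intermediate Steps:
k(Z) = 2*Z*(-65 + Z) (k(Z) = (2*Z)*(-65 + Z) = 2*Z*(-65 + Z))
y(O) = 2 + O³ (y(O) = 2 + ((O*O)*O)/(((O + O)/(O + O))) = 2 + (O²*O)/(((2*O)/((2*O)))) = 2 + O³/(((2*O)*(1/(2*O)))) = 2 + O³/1 = 2 + O³*1 = 2 + O³)
(k(34) + y(13))/(-1319 - 2788) = (2*34*(-65 + 34) + (2 + 13³))/(-1319 - 2788) = (2*34*(-31) + (2 + 2197))/(-4107) = (-2108 + 2199)*(-1/4107) = 91*(-1/4107) = -91/4107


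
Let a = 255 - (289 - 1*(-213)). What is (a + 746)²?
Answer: 249001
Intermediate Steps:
a = -247 (a = 255 - (289 + 213) = 255 - 1*502 = 255 - 502 = -247)
(a + 746)² = (-247 + 746)² = 499² = 249001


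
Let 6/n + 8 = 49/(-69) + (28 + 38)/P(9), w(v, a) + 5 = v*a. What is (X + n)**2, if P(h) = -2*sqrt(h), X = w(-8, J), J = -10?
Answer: 2579928849/462400 ≈ 5579.4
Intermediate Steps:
w(v, a) = -5 + a*v (w(v, a) = -5 + v*a = -5 + a*v)
X = 75 (X = -5 - 10*(-8) = -5 + 80 = 75)
n = -207/680 (n = 6/(-8 + (49/(-69) + (28 + 38)/((-2*sqrt(9))))) = 6/(-8 + (49*(-1/69) + 66/((-2*3)))) = 6/(-8 + (-49/69 + 66/(-6))) = 6/(-8 + (-49/69 + 66*(-1/6))) = 6/(-8 + (-49/69 - 11)) = 6/(-8 - 808/69) = 6/(-1360/69) = 6*(-69/1360) = -207/680 ≈ -0.30441)
(X + n)**2 = (75 - 207/680)**2 = (50793/680)**2 = 2579928849/462400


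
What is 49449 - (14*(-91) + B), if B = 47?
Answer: 50676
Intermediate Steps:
49449 - (14*(-91) + B) = 49449 - (14*(-91) + 47) = 49449 - (-1274 + 47) = 49449 - 1*(-1227) = 49449 + 1227 = 50676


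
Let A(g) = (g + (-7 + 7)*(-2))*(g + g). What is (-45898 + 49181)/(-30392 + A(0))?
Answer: -3283/30392 ≈ -0.10802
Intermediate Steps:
A(g) = 2*g² (A(g) = (g + 0*(-2))*(2*g) = (g + 0)*(2*g) = g*(2*g) = 2*g²)
(-45898 + 49181)/(-30392 + A(0)) = (-45898 + 49181)/(-30392 + 2*0²) = 3283/(-30392 + 2*0) = 3283/(-30392 + 0) = 3283/(-30392) = 3283*(-1/30392) = -3283/30392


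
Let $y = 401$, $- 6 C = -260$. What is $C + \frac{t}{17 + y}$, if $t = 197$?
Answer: $\frac{54931}{1254} \approx 43.805$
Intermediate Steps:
$C = \frac{130}{3}$ ($C = \left(- \frac{1}{6}\right) \left(-260\right) = \frac{130}{3} \approx 43.333$)
$C + \frac{t}{17 + y} = \frac{130}{3} + \frac{197}{17 + 401} = \frac{130}{3} + \frac{197}{418} = \frac{54931}{1254}$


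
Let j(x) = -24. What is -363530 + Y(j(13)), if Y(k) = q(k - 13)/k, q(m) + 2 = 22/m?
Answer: -13450606/37 ≈ -3.6353e+5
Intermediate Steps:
q(m) = -2 + 22/m
Y(k) = (-2 + 22/(-13 + k))/k (Y(k) = (-2 + 22/(k - 13))/k = (-2 + 22/(-13 + k))/k)
-363530 + Y(j(13)) = -363530 + 2*(24 - 1*(-24))/(-24*(-13 - 24)) = -363530 + 2*(-1/24)*(24 + 24)/(-37) = -363530 + 2*(-1/24)*(-1/37)*48 = -363530 + 4/37 = -13450606/37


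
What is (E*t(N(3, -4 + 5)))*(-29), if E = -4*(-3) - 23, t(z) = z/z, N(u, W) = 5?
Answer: 319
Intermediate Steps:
t(z) = 1
E = -11 (E = 12 - 23 = -11)
(E*t(N(3, -4 + 5)))*(-29) = -11*1*(-29) = -11*(-29) = 319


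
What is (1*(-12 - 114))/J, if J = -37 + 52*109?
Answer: -42/1877 ≈ -0.022376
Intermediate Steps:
J = 5631 (J = -37 + 5668 = 5631)
(1*(-12 - 114))/J = (1*(-12 - 114))/5631 = (1*(-126))*(1/5631) = -126*1/5631 = -42/1877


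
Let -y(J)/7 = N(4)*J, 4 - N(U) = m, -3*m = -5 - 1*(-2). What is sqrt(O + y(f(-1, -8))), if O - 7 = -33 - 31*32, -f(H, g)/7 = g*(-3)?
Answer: sqrt(2510) ≈ 50.100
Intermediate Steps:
f(H, g) = 21*g (f(H, g) = -7*g*(-3) = -(-21)*g = 21*g)
m = 1 (m = -(-5 - 1*(-2))/3 = -(-5 + 2)/3 = -1/3*(-3) = 1)
N(U) = 3 (N(U) = 4 - 1*1 = 4 - 1 = 3)
O = -1018 (O = 7 + (-33 - 31*32) = 7 + (-33 - 992) = 7 - 1025 = -1018)
y(J) = -21*J
sqrt(O + y(f(-1, -8))) = sqrt(-1018 - 441*(-8)) = sqrt(-1018 - 21*(-168)) = sqrt(-1018 + 3528) = sqrt(2510)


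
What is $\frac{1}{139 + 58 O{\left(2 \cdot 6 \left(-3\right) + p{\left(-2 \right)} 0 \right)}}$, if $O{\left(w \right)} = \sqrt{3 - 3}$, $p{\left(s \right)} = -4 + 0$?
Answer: $\frac{1}{139} \approx 0.0071942$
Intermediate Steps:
$p{\left(s \right)} = -4$
$O{\left(w \right)} = 0$ ($O{\left(w \right)} = \sqrt{0} = 0$)
$\frac{1}{139 + 58 O{\left(2 \cdot 6 \left(-3\right) + p{\left(-2 \right)} 0 \right)}} = \frac{1}{139 + 58 \cdot 0} = \frac{1}{139 + 0} = \frac{1}{139}$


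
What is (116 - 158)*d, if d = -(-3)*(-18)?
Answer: 2268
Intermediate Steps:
d = -54 (d = -3*18 = -54)
(116 - 158)*d = (116 - 158)*(-54) = -42*(-54) = 2268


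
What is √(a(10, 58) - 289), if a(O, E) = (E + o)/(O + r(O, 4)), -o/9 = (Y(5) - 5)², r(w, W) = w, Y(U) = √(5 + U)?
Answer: √(-30185 + 450*√10)/10 ≈ 16.959*I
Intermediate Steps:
o = -9*(-5 + √10)² (o = -9*(√(5 + 5) - 5)² = -9*(√10 - 5)² = -9*(-5 + √10)² ≈ -30.395)
a(O, E) = (-315 + E + 90*√10)/(2*O) (a(O, E) = (E + (-315 + 90*√10))/(O + O) = (-315 + E + 90*√10)/((2*O)) = (-315 + E + 90*√10)*(1/(2*O)) = (-315 + E + 90*√10)/(2*O))
√(a(10, 58) - 289) = √((½)*(-315 + 58 + 90*√10)/10 - 289) = √((½)*(⅒)*(-257 + 90*√10) - 289) = √((-257/20 + 9*√10/2) - 289) = √(-6037/20 + 9*√10/2)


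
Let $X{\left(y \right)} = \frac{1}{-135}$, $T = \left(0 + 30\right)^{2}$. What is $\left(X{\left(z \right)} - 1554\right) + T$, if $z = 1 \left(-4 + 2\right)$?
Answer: $- \frac{88291}{135} \approx -654.01$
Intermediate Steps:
$T = 900$ ($T = 30^{2} = 900$)
$z = -2$ ($z = 1 \left(-2\right) = -2$)
$X{\left(y \right)} = - \frac{1}{135}$
$\left(X{\left(z \right)} - 1554\right) + T = \left(- \frac{1}{135} - 1554\right) + 900 = - \frac{209791}{135} + 900 = - \frac{88291}{135}$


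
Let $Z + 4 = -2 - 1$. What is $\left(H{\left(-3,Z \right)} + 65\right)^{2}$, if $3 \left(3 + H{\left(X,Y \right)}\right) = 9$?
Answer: $4225$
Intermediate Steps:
$Z = -7$ ($Z = -4 - 3 = -7$)
$H{\left(X,Y \right)} = 0$ ($H{\left(X,Y \right)} = -3 + \frac{1}{3} \cdot 9 = -3 + 3 = 0$)
$\left(H{\left(-3,Z \right)} + 65\right)^{2} = \left(0 + 65\right)^{2} = 65^{2} = 4225$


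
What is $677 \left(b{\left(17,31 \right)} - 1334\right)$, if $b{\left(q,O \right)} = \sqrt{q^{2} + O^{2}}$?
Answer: $-903118 + 16925 \sqrt{2} \approx -8.7918 \cdot 10^{5}$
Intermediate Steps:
$b{\left(q,O \right)} = \sqrt{O^{2} + q^{2}}$
$677 \left(b{\left(17,31 \right)} - 1334\right) = 677 \left(\sqrt{31^{2} + 17^{2}} - 1334\right) = 677 \left(\sqrt{961 + 289} - 1334\right) = 677 \left(\sqrt{1250} - 1334\right) = 677 \left(25 \sqrt{2} - 1334\right) = 677 \left(-1334 + 25 \sqrt{2}\right) = -903118 + 16925 \sqrt{2}$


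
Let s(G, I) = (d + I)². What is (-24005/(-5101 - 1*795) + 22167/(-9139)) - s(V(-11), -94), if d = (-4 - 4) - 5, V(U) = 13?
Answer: -616824010193/53883544 ≈ -11447.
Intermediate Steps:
d = -13 (d = -8 - 5 = -13)
s(G, I) = (-13 + I)²
(-24005/(-5101 - 1*795) + 22167/(-9139)) - s(V(-11), -94) = (-24005/(-5101 - 1*795) + 22167/(-9139)) - (-13 - 94)² = (-24005/(-5101 - 795) + 22167*(-1/9139)) - 1*(-107)² = (-24005/(-5896) - 22167/9139) - 1*11449 = (-24005*(-1/5896) - 22167/9139) - 11449 = (24005/5896 - 22167/9139) - 11449 = 88685063/53883544 - 11449 = -616824010193/53883544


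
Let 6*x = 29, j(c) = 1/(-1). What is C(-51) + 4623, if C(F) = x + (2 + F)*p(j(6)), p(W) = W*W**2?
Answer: 28061/6 ≈ 4676.8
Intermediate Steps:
j(c) = -1
p(W) = W**3
x = 29/6 (x = (1/6)*29 = 29/6 ≈ 4.8333)
C(F) = 17/6 - F (C(F) = 29/6 + (2 + F)*(-1)**3 = 29/6 + (2 + F)*(-1) = 29/6 + (-2 - F) = 17/6 - F)
C(-51) + 4623 = (17/6 - 1*(-51)) + 4623 = (17/6 + 51) + 4623 = 323/6 + 4623 = 28061/6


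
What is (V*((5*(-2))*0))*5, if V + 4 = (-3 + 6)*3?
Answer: 0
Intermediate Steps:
V = 5 (V = -4 + (-3 + 6)*3 = -4 + 3*3 = -4 + 9 = 5)
(V*((5*(-2))*0))*5 = (5*((5*(-2))*0))*5 = (5*(-10*0))*5 = (5*0)*5 = 0*5 = 0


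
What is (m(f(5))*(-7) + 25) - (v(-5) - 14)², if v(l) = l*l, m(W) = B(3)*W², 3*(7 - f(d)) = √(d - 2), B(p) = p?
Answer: -1132 + 98*√3 ≈ -962.26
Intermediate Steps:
f(d) = 7 - √(-2 + d)/3 (f(d) = 7 - √(d - 2)/3 = 7 - √(-2 + d)/3)
m(W) = 3*W²
v(l) = l²
(m(f(5))*(-7) + 25) - (v(-5) - 14)² = ((3*(7 - √(-2 + 5)/3)²)*(-7) + 25) - ((-5)² - 14)² = ((3*(7 - √3/3)²)*(-7) + 25) - (25 - 14)² = (-21*(7 - √3/3)² + 25) - 1*11² = (25 - 21*(7 - √3/3)²) - 1*121 = (25 - 21*(7 - √3/3)²) - 121 = -96 - 21*(7 - √3/3)²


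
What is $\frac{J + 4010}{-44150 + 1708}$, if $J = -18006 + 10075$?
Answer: $\frac{3921}{42442} \approx 0.092385$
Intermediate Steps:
$J = -7931$
$\frac{J + 4010}{-44150 + 1708} = \frac{-7931 + 4010}{-44150 + 1708} = - \frac{3921}{-42442} = \left(-3921\right) \left(- \frac{1}{42442}\right) = \frac{3921}{42442}$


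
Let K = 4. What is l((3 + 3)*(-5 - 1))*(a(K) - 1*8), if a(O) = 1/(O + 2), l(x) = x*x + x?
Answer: -9870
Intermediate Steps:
l(x) = x + x² (l(x) = x² + x = x + x²)
a(O) = 1/(2 + O)
l((3 + 3)*(-5 - 1))*(a(K) - 1*8) = (((3 + 3)*(-5 - 1))*(1 + (3 + 3)*(-5 - 1)))*(1/(2 + 4) - 1*8) = ((6*(-6))*(1 + 6*(-6)))*(1/6 - 8) = (-36*(1 - 36))*(⅙ - 8) = -36*(-35)*(-47/6) = 1260*(-47/6) = -9870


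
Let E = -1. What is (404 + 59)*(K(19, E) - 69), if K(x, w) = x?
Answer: -23150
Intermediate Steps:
(404 + 59)*(K(19, E) - 69) = (404 + 59)*(19 - 69) = 463*(-50) = -23150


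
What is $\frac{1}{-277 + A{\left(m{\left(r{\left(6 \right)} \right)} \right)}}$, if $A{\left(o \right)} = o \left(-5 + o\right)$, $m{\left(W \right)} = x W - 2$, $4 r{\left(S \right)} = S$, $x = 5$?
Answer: $- \frac{4}{1097} \approx -0.0036463$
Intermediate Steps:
$r{\left(S \right)} = \frac{S}{4}$
$m{\left(W \right)} = -2 + 5 W$ ($m{\left(W \right)} = 5 W - 2 = -2 + 5 W$)
$\frac{1}{-277 + A{\left(m{\left(r{\left(6 \right)} \right)} \right)}} = \frac{1}{-277 + \left(-2 + 5 \cdot \frac{1}{4} \cdot 6\right) \left(-5 - \left(2 - 5 \cdot \frac{1}{4} \cdot 6\right)\right)} = \frac{1}{-277 + \left(-2 + 5 \cdot \frac{3}{2}\right) \left(-5 + \left(-2 + 5 \cdot \frac{3}{2}\right)\right)} = \frac{1}{-277 + \left(-2 + \frac{15}{2}\right) \left(-5 + \left(-2 + \frac{15}{2}\right)\right)} = \frac{1}{-277 + \frac{11 \left(-5 + \frac{11}{2}\right)}{2}} = \frac{1}{-277 + \frac{11}{2} \cdot \frac{1}{2}} = \frac{1}{-277 + \frac{11}{4}} = \frac{1}{- \frac{1097}{4}} = - \frac{4}{1097}$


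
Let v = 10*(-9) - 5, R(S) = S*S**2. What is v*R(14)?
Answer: -260680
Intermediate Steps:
R(S) = S**3
v = -95 (v = -90 - 5 = -95)
v*R(14) = -95*14**3 = -95*2744 = -260680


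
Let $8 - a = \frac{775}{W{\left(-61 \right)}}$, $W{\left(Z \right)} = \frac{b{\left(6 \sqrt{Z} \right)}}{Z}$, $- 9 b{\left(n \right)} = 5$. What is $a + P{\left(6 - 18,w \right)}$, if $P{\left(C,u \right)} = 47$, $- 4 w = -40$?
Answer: $-85040$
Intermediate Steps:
$b{\left(n \right)} = - \frac{5}{9}$ ($b{\left(n \right)} = \left(- \frac{1}{9}\right) 5 = - \frac{5}{9}$)
$w = 10$ ($w = \left(- \frac{1}{4}\right) \left(-40\right) = 10$)
$W{\left(Z \right)} = - \frac{5}{9 Z}$
$a = -85087$ ($a = 8 - \frac{775}{\left(- \frac{5}{9}\right) \frac{1}{-61}} = 8 - \frac{775}{\left(- \frac{5}{9}\right) \left(- \frac{1}{61}\right)} = 8 - \frac{775}{\frac{5}{549}} = 8 - 775 \cdot \frac{549}{5} = 8 - 85095 = -85087$)
$a + P{\left(6 - 18,w \right)} = -85087 + 47 = -85040$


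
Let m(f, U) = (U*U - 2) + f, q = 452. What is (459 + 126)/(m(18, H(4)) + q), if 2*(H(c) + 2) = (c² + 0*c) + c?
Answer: 585/532 ≈ 1.0996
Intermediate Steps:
H(c) = -2 + c/2 + c²/2 (H(c) = -2 + ((c² + 0*c) + c)/2 = -2 + ((c² + 0) + c)/2 = -2 + (c² + c)/2 = -2 + (c + c²)/2 = -2 + (c/2 + c²/2) = -2 + c/2 + c²/2)
m(f, U) = -2 + f + U² (m(f, U) = (U² - 2) + f = (-2 + U²) + f = -2 + f + U²)
(459 + 126)/(m(18, H(4)) + q) = (459 + 126)/((-2 + 18 + (-2 + (½)*4 + (½)*4²)²) + 452) = 585/((-2 + 18 + (-2 + 2 + (½)*16)²) + 452) = 585/((-2 + 18 + (-2 + 2 + 8)²) + 452) = 585/((-2 + 18 + 8²) + 452) = 585/((-2 + 18 + 64) + 452) = 585/(80 + 452) = 585/532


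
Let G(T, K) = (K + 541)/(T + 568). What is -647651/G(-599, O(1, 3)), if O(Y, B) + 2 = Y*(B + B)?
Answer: 20077181/545 ≈ 36839.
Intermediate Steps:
O(Y, B) = -2 + 2*B*Y (O(Y, B) = -2 + Y*(B + B) = -2 + Y*(2*B) = -2 + 2*B*Y)
G(T, K) = (541 + K)/(568 + T)
-647651/G(-599, O(1, 3)) = -647651*(568 - 599)/(541 + (-2 + 2*3*1)) = -647651*(-31/(541 + (-2 + 6))) = -647651*(-31/(541 + 4)) = -647651/((-1/31*545)) = -647651/(-545/31) = -647651*(-31/545) = 20077181/545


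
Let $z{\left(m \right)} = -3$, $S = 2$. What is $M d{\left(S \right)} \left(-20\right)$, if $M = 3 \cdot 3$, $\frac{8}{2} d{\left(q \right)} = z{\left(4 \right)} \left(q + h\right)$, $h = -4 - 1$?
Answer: $-405$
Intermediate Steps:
$h = -5$ ($h = -4 - 1 = -5$)
$d{\left(q \right)} = \frac{15}{4} - \frac{3 q}{4}$ ($d{\left(q \right)} = \frac{\left(-3\right) \left(q - 5\right)}{4} = \frac{\left(-3\right) \left(-5 + q\right)}{4} = \frac{15 - 3 q}{4} = \frac{15}{4} - \frac{3 q}{4}$)
$M = 9$
$M d{\left(S \right)} \left(-20\right) = 9 \left(\frac{15}{4} - \frac{3}{2}\right) \left(-20\right) = 9 \cdot \frac{9}{4} \left(-20\right) = \frac{81}{4} \left(-20\right) = -405$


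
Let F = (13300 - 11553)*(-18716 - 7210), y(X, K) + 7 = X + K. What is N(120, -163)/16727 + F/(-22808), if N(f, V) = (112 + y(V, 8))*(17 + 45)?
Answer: 378770328047/190754708 ≈ 1985.6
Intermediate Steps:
y(X, K) = -7 + K + X (y(X, K) = -7 + (X + K) = -7 + (K + X) = -7 + K + X)
N(f, V) = 7006 + 62*V (N(f, V) = (112 + (-7 + 8 + V))*(17 + 45) = (112 + (1 + V))*62 = (113 + V)*62 = 7006 + 62*V)
F = -45292722 (F = 1747*(-25926) = -45292722)
N(120, -163)/16727 + F/(-22808) = (7006 + 62*(-163))/16727 - 45292722/(-22808) = (7006 - 10106)*(1/16727) - 45292722*(-1/22808) = -3100*1/16727 + 22646361/11404 = -3100/16727 + 22646361/11404 = 378770328047/190754708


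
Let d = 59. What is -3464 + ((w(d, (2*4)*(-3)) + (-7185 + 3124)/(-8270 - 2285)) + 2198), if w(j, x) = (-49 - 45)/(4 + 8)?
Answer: -80647499/63330 ≈ -1273.4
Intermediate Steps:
w(j, x) = -47/6 (w(j, x) = -94/12 = -94*1/12 = -47/6)
-3464 + ((w(d, (2*4)*(-3)) + (-7185 + 3124)/(-8270 - 2285)) + 2198) = -3464 + ((-47/6 + (-7185 + 3124)/(-8270 - 2285)) + 2198) = -3464 + ((-47/6 - 4061/(-10555)) + 2198) = -3464 + ((-47/6 - 4061*(-1/10555)) + 2198) = -3464 + ((-47/6 + 4061/10555) + 2198) = -3464 + (-471719/63330 + 2198) = -3464 + 138727621/63330 = -80647499/63330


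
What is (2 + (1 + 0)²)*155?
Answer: 465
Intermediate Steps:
(2 + (1 + 0)²)*155 = (2 + 1²)*155 = (2 + 1)*155 = 3*155 = 465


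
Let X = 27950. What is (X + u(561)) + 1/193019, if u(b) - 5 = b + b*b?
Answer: 66251262504/193019 ≈ 3.4324e+5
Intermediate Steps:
u(b) = 5 + b + b² (u(b) = 5 + (b + b*b) = 5 + (b + b²) = 5 + b + b²)
(X + u(561)) + 1/193019 = (27950 + (5 + 561 + 561²)) + 1/193019 = (27950 + (5 + 561 + 314721)) + 1/193019 = (27950 + 315287) + 1/193019 = 343237 + 1/193019 = 66251262504/193019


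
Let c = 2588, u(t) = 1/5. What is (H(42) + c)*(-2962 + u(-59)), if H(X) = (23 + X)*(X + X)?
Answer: -119182832/5 ≈ -2.3837e+7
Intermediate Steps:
H(X) = 2*X*(23 + X) (H(X) = (23 + X)*(2*X) = 2*X*(23 + X))
u(t) = 1/5
(H(42) + c)*(-2962 + u(-59)) = (2*42*(23 + 42) + 2588)*(-2962 + 1/5) = (2*42*65 + 2588)*(-14809/5) = (5460 + 2588)*(-14809/5) = 8048*(-14809/5) = -119182832/5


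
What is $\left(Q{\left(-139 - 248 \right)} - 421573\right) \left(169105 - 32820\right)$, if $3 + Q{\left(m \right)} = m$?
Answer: $-57507227455$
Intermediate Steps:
$Q{\left(m \right)} = -3 + m$
$\left(Q{\left(-139 - 248 \right)} - 421573\right) \left(169105 - 32820\right) = \left(\left(-3 - 387\right) - 421573\right) \left(169105 - 32820\right) = \left(\left(-3 - 387\right) - 421573\right) 136285 = \left(-390 - 421573\right) 136285 = \left(-421963\right) 136285 = -57507227455$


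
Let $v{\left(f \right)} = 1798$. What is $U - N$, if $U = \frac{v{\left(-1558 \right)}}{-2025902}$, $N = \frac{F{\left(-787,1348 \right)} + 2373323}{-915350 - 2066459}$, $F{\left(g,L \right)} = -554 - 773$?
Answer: $\frac{2400035073905}{3020426408359} \approx 0.7946$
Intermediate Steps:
$F{\left(g,L \right)} = -1327$ ($F{\left(g,L \right)} = -554 - 773 = -1327$)
$N = - \frac{2371996}{2981809}$ ($N = \frac{-1327 + 2373323}{-915350 - 2066459} = \frac{2371996}{-2981809} = 2371996 \left(- \frac{1}{2981809}\right) = - \frac{2371996}{2981809} \approx -0.79549$)
$U = - \frac{899}{1012951}$ ($U = \frac{1798}{-2025902} = 1798 \left(- \frac{1}{2025902}\right) = - \frac{899}{1012951} \approx -0.00088751$)
$U - N = - \frac{899}{1012951} - - \frac{2371996}{2981809} = - \frac{899}{1012951} + \frac{2371996}{2981809} = \frac{2400035073905}{3020426408359}$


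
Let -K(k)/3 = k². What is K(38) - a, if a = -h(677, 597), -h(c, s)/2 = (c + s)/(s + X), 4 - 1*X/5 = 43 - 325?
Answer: -8783512/2027 ≈ -4333.3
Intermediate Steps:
X = 1430 (X = 20 - 5*(43 - 325) = 20 - 5*(-282) = 20 + 1410 = 1430)
h(c, s) = -2*(c + s)/(1430 + s) (h(c, s) = -2*(c + s)/(s + 1430) = -2*(c + s)/(1430 + s))
a = 2548/2027 (a = -2*(-1*677 - 1*597)/(1430 + 597) = -2*(-677 - 597)/2027 = -2*(-1274)/2027 = -1*(-2548/2027) = 2548/2027 ≈ 1.2570)
K(k) = -3*k²
K(38) - a = -3*38² - 1*2548/2027 = -3*1444 - 2548/2027 = -4332 - 2548/2027 = -8783512/2027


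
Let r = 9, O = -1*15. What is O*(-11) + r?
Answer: 174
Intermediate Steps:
O = -15
O*(-11) + r = -15*(-11) + 9 = 165 + 9 = 174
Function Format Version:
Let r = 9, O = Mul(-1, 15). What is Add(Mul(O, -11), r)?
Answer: 174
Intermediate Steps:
O = -15
Add(Mul(O, -11), r) = Add(Mul(-15, -11), 9) = Add(165, 9) = 174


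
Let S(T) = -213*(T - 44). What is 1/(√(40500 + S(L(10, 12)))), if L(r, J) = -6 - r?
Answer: √370/4440 ≈ 0.0043323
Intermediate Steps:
S(T) = 9372 - 213*T (S(T) = -213*(-44 + T) = 9372 - 213*T)
1/(√(40500 + S(L(10, 12)))) = 1/(√(40500 + (9372 - 213*(-6 - 1*10)))) = 1/(√(40500 + (9372 - 213*(-6 - 10)))) = 1/(√(40500 + (9372 - 213*(-16)))) = 1/(√(40500 + (9372 + 3408))) = 1/(√(40500 + 12780)) = 1/(√53280) = 1/(12*√370) = √370/4440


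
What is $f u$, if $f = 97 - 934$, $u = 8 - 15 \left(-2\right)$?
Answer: $-31806$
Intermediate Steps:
$u = 38$ ($u = 8 - -30 = 8 + 30 = 38$)
$f = -837$ ($f = 97 - 934 = -837$)
$f u = \left(-837\right) 38 = -31806$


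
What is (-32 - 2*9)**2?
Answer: 2500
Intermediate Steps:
(-32 - 2*9)**2 = (-32 - 18)**2 = (-50)**2 = 2500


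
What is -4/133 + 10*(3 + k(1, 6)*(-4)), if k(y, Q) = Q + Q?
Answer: -59854/133 ≈ -450.03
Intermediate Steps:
k(y, Q) = 2*Q
-4/133 + 10*(3 + k(1, 6)*(-4)) = -4/133 + 10*(3 + (2*6)*(-4)) = -4*1/133 + 10*(3 + 12*(-4)) = -4/133 + 10*(3 - 48) = -4/133 + 10*(-45) = -4/133 - 450 = -59854/133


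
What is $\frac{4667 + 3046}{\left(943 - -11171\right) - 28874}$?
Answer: $- \frac{7713}{16760} \approx -0.4602$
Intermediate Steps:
$\frac{4667 + 3046}{\left(943 - -11171\right) - 28874} = \frac{7713}{\left(943 + 11171\right) - 28874} = \frac{7713}{12114 - 28874} = \frac{7713}{-16760} = 7713 \left(- \frac{1}{16760}\right) = - \frac{7713}{16760}$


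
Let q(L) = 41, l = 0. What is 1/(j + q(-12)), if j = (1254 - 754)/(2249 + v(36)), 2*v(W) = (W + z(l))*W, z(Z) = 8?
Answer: 3041/125181 ≈ 0.024293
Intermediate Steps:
v(W) = W*(8 + W)/2 (v(W) = ((W + 8)*W)/2 = ((8 + W)*W)/2 = (W*(8 + W))/2 = W*(8 + W)/2)
j = 500/3041 (j = (1254 - 754)/(2249 + (½)*36*(8 + 36)) = 500/(2249 + (½)*36*44) = 500/(2249 + 792) = 500/3041 ≈ 0.16442)
1/(j + q(-12)) = 1/(500/3041 + 41) = 1/(125181/3041) = 3041/125181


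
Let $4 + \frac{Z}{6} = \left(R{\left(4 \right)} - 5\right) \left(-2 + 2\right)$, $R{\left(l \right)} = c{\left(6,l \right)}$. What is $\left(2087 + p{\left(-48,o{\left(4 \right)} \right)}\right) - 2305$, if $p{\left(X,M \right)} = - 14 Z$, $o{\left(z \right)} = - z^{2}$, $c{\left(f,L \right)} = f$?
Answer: $118$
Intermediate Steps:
$R{\left(l \right)} = 6$
$Z = -24$ ($Z = -24 + 6 \left(6 - 5\right) \left(-2 + 2\right) = -24 + 6 \cdot 1 \cdot 0 = -24 + 6 \cdot 0 = -24 + 0 = -24$)
$p{\left(X,M \right)} = 336$ ($p{\left(X,M \right)} = \left(-14\right) \left(-24\right) = 336$)
$\left(2087 + p{\left(-48,o{\left(4 \right)} \right)}\right) - 2305 = \left(2087 + 336\right) - 2305 = 2423 - 2305 = 118$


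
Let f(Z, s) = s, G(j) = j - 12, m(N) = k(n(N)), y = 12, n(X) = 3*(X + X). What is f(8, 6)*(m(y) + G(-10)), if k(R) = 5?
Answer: -102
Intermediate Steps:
n(X) = 6*X (n(X) = 3*(2*X) = 6*X)
m(N) = 5
G(j) = -12 + j
f(8, 6)*(m(y) + G(-10)) = 6*(5 + (-12 - 10)) = 6*(5 - 22) = 6*(-17) = -102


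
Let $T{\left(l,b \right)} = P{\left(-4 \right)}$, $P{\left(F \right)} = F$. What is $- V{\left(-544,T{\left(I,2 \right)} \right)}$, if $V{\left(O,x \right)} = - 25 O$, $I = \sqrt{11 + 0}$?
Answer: $-13600$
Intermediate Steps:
$I = \sqrt{11} \approx 3.3166$
$T{\left(l,b \right)} = -4$
$- V{\left(-544,T{\left(I,2 \right)} \right)} = - \left(-25\right) \left(-544\right) = \left(-1\right) 13600 = -13600$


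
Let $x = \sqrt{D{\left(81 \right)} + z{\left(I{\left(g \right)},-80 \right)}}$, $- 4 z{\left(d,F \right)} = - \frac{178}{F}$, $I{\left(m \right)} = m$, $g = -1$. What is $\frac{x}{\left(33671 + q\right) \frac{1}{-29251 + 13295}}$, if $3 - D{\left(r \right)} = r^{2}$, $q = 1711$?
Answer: $- \frac{3989 i \sqrt{10493690}}{353820} \approx - 36.521 i$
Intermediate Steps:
$D{\left(r \right)} = 3 - r^{2}$
$z{\left(d,F \right)} = \frac{89}{2 F}$ ($z{\left(d,F \right)} = - \frac{\left(-178\right) \frac{1}{F}}{4} = \frac{89}{2 F}$)
$x = \frac{i \sqrt{10493690}}{40}$ ($x = \sqrt{\left(3 - 81^{2}\right) + \frac{89}{2 \left(-80\right)}} = \sqrt{\left(3 - 6561\right) + \frac{89}{2} \left(- \frac{1}{80}\right)} = \sqrt{\left(3 - 6561\right) - \frac{89}{160}} = \sqrt{-6558 - \frac{89}{160}} = \sqrt{- \frac{1049369}{160}} = \frac{i \sqrt{10493690}}{40} \approx 80.985 i$)
$\frac{x}{\left(33671 + q\right) \frac{1}{-29251 + 13295}} = \frac{\frac{1}{40} i \sqrt{10493690}}{\left(33671 + 1711\right) \frac{1}{-29251 + 13295}} = \frac{\frac{1}{40} i \sqrt{10493690}}{35382 \frac{1}{-15956}} = \frac{\frac{1}{40} i \sqrt{10493690}}{35382 \left(- \frac{1}{15956}\right)} = \frac{\frac{1}{40} i \sqrt{10493690}}{- \frac{17691}{7978}} = \frac{i \sqrt{10493690}}{40} \left(- \frac{7978}{17691}\right) = - \frac{3989 i \sqrt{10493690}}{353820}$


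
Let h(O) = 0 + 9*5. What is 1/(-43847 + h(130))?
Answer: -1/43802 ≈ -2.2830e-5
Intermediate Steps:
h(O) = 45 (h(O) = 0 + 45 = 45)
1/(-43847 + h(130)) = 1/(-43847 + 45) = 1/(-43802) = -1/43802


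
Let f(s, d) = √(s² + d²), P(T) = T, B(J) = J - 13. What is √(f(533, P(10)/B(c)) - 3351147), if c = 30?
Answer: √(-968481483 + 17*√82101821)/17 ≈ 1830.5*I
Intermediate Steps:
B(J) = -13 + J
f(s, d) = √(d² + s²)
√(f(533, P(10)/B(c)) - 3351147) = √(√((10/(-13 + 30))² + 533²) - 3351147) = √(√((10/17)² + 284089) - 3351147) = √(√(100/289 + 284089) - 3351147) = √(√(82101821/289) - 3351147) = √(√82101821/17 - 3351147) = √(-3351147 + √82101821/17)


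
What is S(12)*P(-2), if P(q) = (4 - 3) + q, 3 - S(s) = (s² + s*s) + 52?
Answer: 337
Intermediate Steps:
S(s) = -49 - 2*s² (S(s) = 3 - ((s² + s*s) + 52) = 3 - ((s² + s²) + 52) = 3 - (2*s² + 52) = 3 - (52 + 2*s²) = 3 + (-52 - 2*s²) = -49 - 2*s²)
P(q) = 1 + q
S(12)*P(-2) = (-49 - 2*12²)*(1 - 2) = (-49 - 2*144)*(-1) = (-49 - 288)*(-1) = -337*(-1) = 337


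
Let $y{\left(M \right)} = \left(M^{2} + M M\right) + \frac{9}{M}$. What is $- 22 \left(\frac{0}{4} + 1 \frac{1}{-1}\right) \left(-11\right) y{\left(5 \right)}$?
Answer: $- \frac{62678}{5} \approx -12536.0$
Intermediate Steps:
$y{\left(M \right)} = 2 M^{2} + \frac{9}{M}$ ($y{\left(M \right)} = \left(M^{2} + M^{2}\right) + \frac{9}{M} = 2 M^{2} + \frac{9}{M}$)
$- 22 \left(\frac{0}{4} + 1 \frac{1}{-1}\right) \left(-11\right) y{\left(5 \right)} = - 22 \left(\frac{0}{4} + 1 \frac{1}{-1}\right) \left(-11\right) \frac{9 + 2 \cdot 5^{3}}{5} = - 22 \left(0 \cdot \frac{1}{4} + 1 \left(-1\right)\right) \left(-11\right) \frac{9 + 2 \cdot 125}{5} = - 22 \left(0 - 1\right) \left(-11\right) \frac{9 + 250}{5} = - 22 \left(\left(-1\right) \left(-11\right)\right) \frac{1}{5} \cdot 259 = \left(-22\right) 11 \cdot \frac{259}{5} = \left(-242\right) \frac{259}{5} = - \frac{62678}{5}$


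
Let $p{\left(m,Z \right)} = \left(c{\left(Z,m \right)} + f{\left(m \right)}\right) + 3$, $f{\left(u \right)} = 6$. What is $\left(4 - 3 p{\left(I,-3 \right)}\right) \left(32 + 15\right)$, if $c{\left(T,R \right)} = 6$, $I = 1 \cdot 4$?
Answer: $-1927$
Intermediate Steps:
$I = 4$
$p{\left(m,Z \right)} = 15$ ($p{\left(m,Z \right)} = \left(6 + 6\right) + 3 = 12 + 3 = 15$)
$\left(4 - 3 p{\left(I,-3 \right)}\right) \left(32 + 15\right) = \left(4 - 45\right) \left(32 + 15\right) = \left(4 - 45\right) 47 = \left(-41\right) 47 = -1927$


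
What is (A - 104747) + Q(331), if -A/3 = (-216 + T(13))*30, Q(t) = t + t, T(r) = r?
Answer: -85815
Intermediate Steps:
Q(t) = 2*t
A = 18270 (A = -3*(-216 + 13)*30 = -(-609)*30 = -3*(-6090) = 18270)
(A - 104747) + Q(331) = (18270 - 104747) + 2*331 = -86477 + 662 = -85815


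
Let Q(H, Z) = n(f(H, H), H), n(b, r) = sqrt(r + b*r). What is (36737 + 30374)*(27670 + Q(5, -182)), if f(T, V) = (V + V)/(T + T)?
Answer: 1856961370 + 67111*sqrt(10) ≈ 1.8572e+9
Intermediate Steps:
f(T, V) = V/T (f(T, V) = (2*V)/((2*T)) = (2*V)*(1/(2*T)) = V/T)
Q(H, Z) = sqrt(2)*sqrt(H) (Q(H, Z) = sqrt(H*(1 + H/H)) = sqrt(H*(1 + 1)) = sqrt(H*2) = sqrt(2*H) = sqrt(2)*sqrt(H))
(36737 + 30374)*(27670 + Q(5, -182)) = (36737 + 30374)*(27670 + sqrt(2)*sqrt(5)) = 67111*(27670 + sqrt(10)) = 1856961370 + 67111*sqrt(10)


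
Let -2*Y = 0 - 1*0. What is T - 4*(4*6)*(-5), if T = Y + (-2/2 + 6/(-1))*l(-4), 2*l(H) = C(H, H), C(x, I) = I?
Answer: 494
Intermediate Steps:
l(H) = H/2
Y = 0 (Y = -(0 - 1*0)/2 = -(0 + 0)/2 = -1/2*0 = 0)
T = 14 (T = 0 + (-2/2 + 6/(-1))*((1/2)*(-4)) = 0 + (-2*1/2 + 6*(-1))*(-2) = 0 + (-1 - 6)*(-2) = 0 - 7*(-2) = 0 + 14 = 14)
T - 4*(4*6)*(-5) = 14 - 4*(4*6)*(-5) = 14 - 4*24*(-5) = 14 - 96*(-5) = 14 - 1*(-480) = 14 + 480 = 494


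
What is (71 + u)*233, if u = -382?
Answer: -72463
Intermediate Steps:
(71 + u)*233 = (71 - 382)*233 = -311*233 = -72463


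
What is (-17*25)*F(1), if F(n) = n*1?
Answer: -425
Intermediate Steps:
F(n) = n
(-17*25)*F(1) = -17*25*1 = -425*1 = -425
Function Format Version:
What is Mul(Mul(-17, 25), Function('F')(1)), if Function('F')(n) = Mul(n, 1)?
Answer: -425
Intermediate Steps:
Function('F')(n) = n
Mul(Mul(-17, 25), Function('F')(1)) = Mul(Mul(-17, 25), 1) = Mul(-425, 1) = -425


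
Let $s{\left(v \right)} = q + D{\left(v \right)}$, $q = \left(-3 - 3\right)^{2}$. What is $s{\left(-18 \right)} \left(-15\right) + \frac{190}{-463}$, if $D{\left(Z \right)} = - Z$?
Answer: $- \frac{375220}{463} \approx -810.41$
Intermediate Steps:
$q = 36$ ($q = \left(-6\right)^{2} = 36$)
$s{\left(v \right)} = 36 - v$
$s{\left(-18 \right)} \left(-15\right) + \frac{190}{-463} = \left(36 - -18\right) \left(-15\right) + \frac{190}{-463} = \left(36 + 18\right) \left(-15\right) + 190 \left(- \frac{1}{463}\right) = 54 \left(-15\right) - \frac{190}{463} = -810 - \frac{190}{463} = - \frac{375220}{463}$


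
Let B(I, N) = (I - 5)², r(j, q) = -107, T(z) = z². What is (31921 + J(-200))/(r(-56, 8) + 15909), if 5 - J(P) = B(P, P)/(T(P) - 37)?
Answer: 1275816713/631495326 ≈ 2.0203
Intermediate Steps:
B(I, N) = (-5 + I)²
J(P) = 5 - (-5 + P)²/(-37 + P²) (J(P) = 5 - (-5 + P)²/(P² - 37) = 5 - (-5 + P)²/(-37 + P²))
(31921 + J(-200))/(r(-56, 8) + 15909) = (31921 + 2*(-105 + 2*(-200)² + 5*(-200))/(-37 + (-200)²))/(-107 + 15909) = (31921 + 2*(-105 + 2*40000 - 1000)/(-37 + 40000))/15802 = (31921 + 2*(-105 + 80000 - 1000)/39963)*(1/15802) = (31921 + 2*(1/39963)*78895)*(1/15802) = (31921 + 157790/39963)*(1/15802) = (1275816713/39963)*(1/15802) = 1275816713/631495326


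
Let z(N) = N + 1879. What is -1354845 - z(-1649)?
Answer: -1355075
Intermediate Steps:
z(N) = 1879 + N
-1354845 - z(-1649) = -1354845 - (1879 - 1649) = -1354845 - 1*230 = -1354845 - 230 = -1355075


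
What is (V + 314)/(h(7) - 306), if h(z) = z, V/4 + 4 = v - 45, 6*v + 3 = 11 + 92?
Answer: -554/897 ≈ -0.61761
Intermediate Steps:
v = 50/3 (v = -1/2 + (11 + 92)/6 = -1/2 + (1/6)*103 = -1/2 + 103/6 = 50/3 ≈ 16.667)
V = -388/3 (V = -16 + 4*(50/3 - 45) = -16 + 4*(-85/3) = -16 - 340/3 = -388/3 ≈ -129.33)
(V + 314)/(h(7) - 306) = (-388/3 + 314)/(7 - 306) = (554/3)/(-299) = (554/3)*(-1/299) = -554/897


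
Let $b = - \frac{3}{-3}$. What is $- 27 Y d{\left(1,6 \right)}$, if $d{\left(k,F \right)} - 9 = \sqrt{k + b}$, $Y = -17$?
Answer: $4131 + 459 \sqrt{2} \approx 4780.1$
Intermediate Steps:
$b = 1$ ($b = \left(-3\right) \left(- \frac{1}{3}\right) = 1$)
$d{\left(k,F \right)} = 9 + \sqrt{1 + k}$ ($d{\left(k,F \right)} = 9 + \sqrt{k + 1} = 9 + \sqrt{1 + k}$)
$- 27 Y d{\left(1,6 \right)} = \left(-27\right) \left(-17\right) \left(9 + \sqrt{1 + 1}\right) = 459 \left(9 + \sqrt{2}\right) = 4131 + 459 \sqrt{2}$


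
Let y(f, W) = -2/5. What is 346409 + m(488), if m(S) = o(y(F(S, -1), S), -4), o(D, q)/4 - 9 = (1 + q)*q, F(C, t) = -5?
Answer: 346493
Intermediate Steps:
y(f, W) = -⅖ (y(f, W) = -2*⅕ = -⅖)
o(D, q) = 36 + 4*q*(1 + q) (o(D, q) = 36 + 4*((1 + q)*q) = 36 + 4*(q*(1 + q)) = 36 + 4*q*(1 + q))
m(S) = 84 (m(S) = 36 + 4*(-4) + 4*(-4)² = 36 - 16 + 4*16 = 36 - 16 + 64 = 84)
346409 + m(488) = 346409 + 84 = 346493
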